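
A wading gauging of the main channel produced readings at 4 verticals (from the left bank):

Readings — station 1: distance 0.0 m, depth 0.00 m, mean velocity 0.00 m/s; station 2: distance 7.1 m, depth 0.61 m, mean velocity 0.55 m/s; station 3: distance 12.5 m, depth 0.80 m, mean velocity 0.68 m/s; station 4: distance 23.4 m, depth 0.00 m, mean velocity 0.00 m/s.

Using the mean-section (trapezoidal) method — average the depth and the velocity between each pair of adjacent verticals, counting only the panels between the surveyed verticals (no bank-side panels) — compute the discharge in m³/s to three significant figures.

Panel 1-2: Δb = 7.1 m, d̄ = (0.00+0.61)/2 = 0.305, v̄ = (0.00+0.55)/2 = 0.275 → q = 7.1×0.305×0.275 = 0.5955 m³/s
Panel 2-3: Δb = 5.4 m, d̄ = (0.61+0.80)/2 = 0.705, v̄ = (0.55+0.68)/2 = 0.615 → q = 5.4×0.705×0.615 = 2.341 m³/s
Panel 3-4: Δb = 10.9 m, d̄ = (0.80+0.00)/2 = 0.4, v̄ = (0.68+0.00)/2 = 0.34 → q = 10.9×0.4×0.34 = 1.482 m³/s
Q = Σ q = 4.419 m³/s

4.42 m³/s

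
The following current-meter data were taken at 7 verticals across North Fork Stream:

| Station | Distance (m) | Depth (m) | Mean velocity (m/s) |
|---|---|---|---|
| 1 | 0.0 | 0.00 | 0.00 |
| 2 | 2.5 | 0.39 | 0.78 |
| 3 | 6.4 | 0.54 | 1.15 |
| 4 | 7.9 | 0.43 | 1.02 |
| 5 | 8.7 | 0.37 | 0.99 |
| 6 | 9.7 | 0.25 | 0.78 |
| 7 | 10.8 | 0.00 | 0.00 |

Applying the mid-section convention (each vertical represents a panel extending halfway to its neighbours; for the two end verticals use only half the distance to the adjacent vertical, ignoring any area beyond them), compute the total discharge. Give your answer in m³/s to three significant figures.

3.69 m³/s

w_2 = (6.4 − 0.0)/2 = 3.2 m; q_2 = 0.78 × 0.39 × 3.2 = 0.9734 m³/s
w_3 = (7.9 − 2.5)/2 = 2.7 m; q_3 = 1.15 × 0.54 × 2.7 = 1.677 m³/s
w_4 = (8.7 − 6.4)/2 = 1.15 m; q_4 = 1.02 × 0.43 × 1.15 = 0.5044 m³/s
w_5 = (9.7 − 7.9)/2 = 0.9 m; q_5 = 0.99 × 0.37 × 0.9 = 0.3297 m³/s
w_6 = (10.8 − 8.7)/2 = 1.05 m; q_6 = 0.78 × 0.25 × 1.05 = 0.2048 m³/s
Stations 1, 7 contribute zero (depth or velocity is 0).
Q = Σ qᵢ = 3.689 m³/s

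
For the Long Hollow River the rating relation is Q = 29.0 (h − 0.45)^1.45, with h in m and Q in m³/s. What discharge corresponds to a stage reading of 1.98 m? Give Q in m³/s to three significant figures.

Q = 29.0 × (1.98 − 0.45)^1.45 = 29.0 × 1.53^1.45 = 53.73 m³/s

53.7 m³/s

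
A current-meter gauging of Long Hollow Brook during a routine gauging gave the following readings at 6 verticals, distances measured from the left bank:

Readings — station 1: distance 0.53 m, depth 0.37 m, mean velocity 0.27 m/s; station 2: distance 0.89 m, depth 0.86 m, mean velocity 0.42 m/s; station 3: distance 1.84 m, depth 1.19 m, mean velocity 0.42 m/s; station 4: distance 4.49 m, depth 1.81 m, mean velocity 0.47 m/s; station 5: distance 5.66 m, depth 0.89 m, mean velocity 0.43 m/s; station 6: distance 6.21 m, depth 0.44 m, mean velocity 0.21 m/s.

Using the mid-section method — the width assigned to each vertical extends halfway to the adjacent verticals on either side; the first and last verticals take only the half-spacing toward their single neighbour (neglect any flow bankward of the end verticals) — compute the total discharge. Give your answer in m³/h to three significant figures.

w_1 = (0.89 − 0.53)/2 = 0.18 m; q_1 = 0.27 × 0.37 × 0.18 = 0.01798 m³/s
w_2 = (1.84 − 0.53)/2 = 0.655 m; q_2 = 0.42 × 0.86 × 0.655 = 0.2366 m³/s
w_3 = (4.49 − 0.89)/2 = 1.8 m; q_3 = 0.42 × 1.19 × 1.8 = 0.8996 m³/s
w_4 = (5.66 − 1.84)/2 = 1.91 m; q_4 = 0.47 × 1.81 × 1.91 = 1.625 m³/s
w_5 = (6.21 − 4.49)/2 = 0.86 m; q_5 = 0.43 × 0.89 × 0.86 = 0.3291 m³/s
w_6 = (6.21 − 5.66)/2 = 0.275 m; q_6 = 0.21 × 0.44 × 0.275 = 0.02541 m³/s
Q = Σ qᵢ = 3.134 m³/s
= 3.134 × 3600 = 11280 m³/h

11300 m³/h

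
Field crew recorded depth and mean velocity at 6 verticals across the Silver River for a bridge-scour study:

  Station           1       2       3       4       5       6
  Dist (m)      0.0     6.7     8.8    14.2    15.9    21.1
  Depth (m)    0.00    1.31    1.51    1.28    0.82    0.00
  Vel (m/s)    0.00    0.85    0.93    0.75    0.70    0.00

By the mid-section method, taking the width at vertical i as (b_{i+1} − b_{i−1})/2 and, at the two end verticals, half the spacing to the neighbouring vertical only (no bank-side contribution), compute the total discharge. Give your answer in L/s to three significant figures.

w_2 = (8.8 − 0.0)/2 = 4.4 m; q_2 = 0.85 × 1.31 × 4.4 = 4.899 m³/s
w_3 = (14.2 − 6.7)/2 = 3.75 m; q_3 = 0.93 × 1.51 × 3.75 = 5.266 m³/s
w_4 = (15.9 − 8.8)/2 = 3.55 m; q_4 = 0.75 × 1.28 × 3.55 = 3.408 m³/s
w_5 = (21.1 − 14.2)/2 = 3.45 m; q_5 = 0.70 × 0.82 × 3.45 = 1.980 m³/s
Stations 1, 6 contribute zero (depth or velocity is 0).
Q = Σ qᵢ = 15.55 m³/s
= 15.55 × 1000 = 15550 L/s

15600 L/s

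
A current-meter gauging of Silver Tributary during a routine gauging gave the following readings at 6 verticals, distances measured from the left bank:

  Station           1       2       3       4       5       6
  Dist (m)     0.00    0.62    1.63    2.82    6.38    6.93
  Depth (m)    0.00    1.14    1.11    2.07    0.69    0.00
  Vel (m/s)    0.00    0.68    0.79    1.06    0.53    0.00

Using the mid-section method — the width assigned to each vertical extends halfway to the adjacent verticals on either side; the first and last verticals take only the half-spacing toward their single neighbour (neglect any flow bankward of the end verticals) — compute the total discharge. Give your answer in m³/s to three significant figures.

7.56 m³/s

w_2 = (1.63 − 0.00)/2 = 0.815 m; q_2 = 0.68 × 1.14 × 0.815 = 0.6318 m³/s
w_3 = (2.82 − 0.62)/2 = 1.1 m; q_3 = 0.79 × 1.11 × 1.1 = 0.9646 m³/s
w_4 = (6.38 − 1.63)/2 = 2.375 m; q_4 = 1.06 × 2.07 × 2.375 = 5.211 m³/s
w_5 = (6.93 − 2.82)/2 = 2.055 m; q_5 = 0.53 × 0.69 × 2.055 = 0.7515 m³/s
Stations 1, 6 contribute zero (depth or velocity is 0).
Q = Σ qᵢ = 7.559 m³/s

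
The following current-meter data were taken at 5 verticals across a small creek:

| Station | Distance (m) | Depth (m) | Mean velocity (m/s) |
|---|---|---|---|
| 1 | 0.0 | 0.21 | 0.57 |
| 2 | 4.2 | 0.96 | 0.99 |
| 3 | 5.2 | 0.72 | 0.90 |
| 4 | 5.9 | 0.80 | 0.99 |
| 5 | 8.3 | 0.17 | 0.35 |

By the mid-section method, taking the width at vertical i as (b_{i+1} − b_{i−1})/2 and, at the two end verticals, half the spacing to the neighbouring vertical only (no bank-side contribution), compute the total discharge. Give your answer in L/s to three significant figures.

w_1 = (4.2 − 0.0)/2 = 2.1 m; q_1 = 0.57 × 0.21 × 2.1 = 0.2514 m³/s
w_2 = (5.2 − 0.0)/2 = 2.6 m; q_2 = 0.99 × 0.96 × 2.6 = 2.471 m³/s
w_3 = (5.9 − 4.2)/2 = 0.85 m; q_3 = 0.90 × 0.72 × 0.85 = 0.5508 m³/s
w_4 = (8.3 − 5.2)/2 = 1.55 m; q_4 = 0.99 × 0.80 × 1.55 = 1.228 m³/s
w_5 = (8.3 − 5.9)/2 = 1.2 m; q_5 = 0.35 × 0.17 × 1.2 = 0.07140 m³/s
Q = Σ qᵢ = 4.572 m³/s
= 4.572 × 1000 = 4572 L/s

4570 L/s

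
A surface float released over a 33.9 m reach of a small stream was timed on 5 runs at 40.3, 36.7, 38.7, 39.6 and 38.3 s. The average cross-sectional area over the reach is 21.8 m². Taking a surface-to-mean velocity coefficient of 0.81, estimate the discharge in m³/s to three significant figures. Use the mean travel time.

t̄ = (40.3 + 36.7 + 38.7 + 39.6 + 38.3) / 5 = 38.72 s
v_surface = L / t̄ = 33.9 / 38.72 = 0.8755 m/s
v_mean = 0.81 × 0.8755 = 0.7092 m/s
Q = A × v_mean = 21.8 × 0.7092 = 15.46 m³/s

15.5 m³/s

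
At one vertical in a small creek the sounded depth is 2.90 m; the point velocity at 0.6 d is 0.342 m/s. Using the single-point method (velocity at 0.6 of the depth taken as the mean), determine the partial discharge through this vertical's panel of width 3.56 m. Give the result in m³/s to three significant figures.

3.53 m³/s

v̄ = v₀.₆ = 0.342 m/s
q = v̄ × d × w = 0.3420 × 2.90 × 3.56 = 3.531 m³/s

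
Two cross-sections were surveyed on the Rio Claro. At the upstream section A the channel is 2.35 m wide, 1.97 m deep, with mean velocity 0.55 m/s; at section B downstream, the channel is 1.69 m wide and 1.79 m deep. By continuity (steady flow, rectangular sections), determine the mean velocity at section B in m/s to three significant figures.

Q = A₁V₁ = (2.35×1.97) × 0.55 = 2.546 m³/s
A₂ = 1.69 × 1.79 = 3.025 m²
V₂ = Q/A₂ = 2.546/3.025 = 0.8417 m/s

0.842 m/s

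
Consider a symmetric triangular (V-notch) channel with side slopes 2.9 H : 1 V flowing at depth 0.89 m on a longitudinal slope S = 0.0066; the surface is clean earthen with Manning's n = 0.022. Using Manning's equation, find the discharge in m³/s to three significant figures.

A = z·y² = 2.9×0.89² = 2.297 m²
P = 2y√(1+z²) = 2×0.89×√(1+2.9²) = 5.460 m
R = A/P = 2.297/5.460 = 0.4207 m
Q = (1/n)·A·R^(2/3)·S^(1/2) = (1/0.022) × 2.297 × 0.4207^(2/3) × 0.0066^(1/2) = 4.763 m³/s

4.76 m³/s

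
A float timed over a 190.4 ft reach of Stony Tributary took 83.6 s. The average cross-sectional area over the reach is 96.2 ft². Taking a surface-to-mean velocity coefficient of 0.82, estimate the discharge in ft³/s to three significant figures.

v_surface = L / t̄ = 190.4 / 83.6 = 2.278 ft/s
v_mean = 0.82 × 2.278 = 1.868 ft/s
Q = A × v_mean = 96.2 × 1.868 = 179.7 ft³/s

180 ft³/s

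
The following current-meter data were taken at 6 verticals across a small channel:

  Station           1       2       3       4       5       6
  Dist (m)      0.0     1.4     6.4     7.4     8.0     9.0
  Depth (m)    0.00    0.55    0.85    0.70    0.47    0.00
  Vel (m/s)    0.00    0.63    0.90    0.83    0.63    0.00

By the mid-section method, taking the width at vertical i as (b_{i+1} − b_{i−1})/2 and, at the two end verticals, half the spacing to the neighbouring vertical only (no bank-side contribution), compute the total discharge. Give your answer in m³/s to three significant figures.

4.11 m³/s

w_2 = (6.4 − 0.0)/2 = 3.2 m; q_2 = 0.63 × 0.55 × 3.2 = 1.109 m³/s
w_3 = (7.4 − 1.4)/2 = 3 m; q_3 = 0.90 × 0.85 × 3 = 2.295 m³/s
w_4 = (8.0 − 6.4)/2 = 0.8 m; q_4 = 0.83 × 0.70 × 0.8 = 0.4648 m³/s
w_5 = (9.0 − 7.4)/2 = 0.8 m; q_5 = 0.63 × 0.47 × 0.8 = 0.2369 m³/s
Stations 1, 6 contribute zero (depth or velocity is 0).
Q = Σ qᵢ = 4.105 m³/s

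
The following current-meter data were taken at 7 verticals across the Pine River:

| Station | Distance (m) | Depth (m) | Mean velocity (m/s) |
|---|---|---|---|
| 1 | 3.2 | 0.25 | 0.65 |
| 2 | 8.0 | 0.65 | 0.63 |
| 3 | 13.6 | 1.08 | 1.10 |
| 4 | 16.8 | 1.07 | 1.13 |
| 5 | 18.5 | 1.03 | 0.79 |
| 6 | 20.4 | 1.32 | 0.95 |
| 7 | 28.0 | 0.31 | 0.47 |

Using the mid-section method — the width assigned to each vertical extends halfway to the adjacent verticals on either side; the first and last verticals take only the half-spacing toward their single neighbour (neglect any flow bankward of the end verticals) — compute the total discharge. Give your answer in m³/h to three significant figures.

w_1 = (8.0 − 3.2)/2 = 2.4 m; q_1 = 0.65 × 0.25 × 2.4 = 0.3900 m³/s
w_2 = (13.6 − 3.2)/2 = 5.2 m; q_2 = 0.63 × 0.65 × 5.2 = 2.129 m³/s
w_3 = (16.8 − 8.0)/2 = 4.4 m; q_3 = 1.10 × 1.08 × 4.4 = 5.227 m³/s
w_4 = (18.5 − 13.6)/2 = 2.45 m; q_4 = 1.13 × 1.07 × 2.45 = 2.962 m³/s
w_5 = (20.4 − 16.8)/2 = 1.8 m; q_5 = 0.79 × 1.03 × 1.8 = 1.465 m³/s
w_6 = (28.0 − 18.5)/2 = 4.75 m; q_6 = 0.95 × 1.32 × 4.75 = 5.957 m³/s
w_7 = (28.0 − 20.4)/2 = 3.8 m; q_7 = 0.47 × 0.31 × 3.8 = 0.5537 m³/s
Q = Σ qᵢ = 18.68 m³/s
= 18.68 × 3600 = 67260 m³/h

67300 m³/h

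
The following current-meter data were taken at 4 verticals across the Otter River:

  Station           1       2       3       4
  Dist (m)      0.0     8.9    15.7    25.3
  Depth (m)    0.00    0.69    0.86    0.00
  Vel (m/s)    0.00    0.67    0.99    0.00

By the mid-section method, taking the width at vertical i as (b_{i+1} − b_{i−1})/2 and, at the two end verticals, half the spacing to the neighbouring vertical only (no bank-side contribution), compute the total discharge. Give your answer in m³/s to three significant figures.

w_2 = (15.7 − 0.0)/2 = 7.85 m; q_2 = 0.67 × 0.69 × 7.85 = 3.629 m³/s
w_3 = (25.3 − 8.9)/2 = 8.2 m; q_3 = 0.99 × 0.86 × 8.2 = 6.981 m³/s
Stations 1, 4 contribute zero (depth or velocity is 0).
Q = Σ qᵢ = 10.61 m³/s

10.6 m³/s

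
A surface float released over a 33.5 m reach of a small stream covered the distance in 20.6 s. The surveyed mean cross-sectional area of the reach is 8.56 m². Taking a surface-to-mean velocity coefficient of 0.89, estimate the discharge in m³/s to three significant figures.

12.4 m³/s

v_surface = L / t̄ = 33.5 / 20.6 = 1.626 m/s
v_mean = 0.89 × 1.626 = 1.447 m/s
Q = A × v_mean = 8.56 × 1.447 = 12.39 m³/s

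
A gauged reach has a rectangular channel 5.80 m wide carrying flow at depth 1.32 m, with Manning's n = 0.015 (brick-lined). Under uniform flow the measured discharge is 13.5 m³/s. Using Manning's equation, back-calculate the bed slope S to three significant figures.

A = b·y = 5.80 × 1.32 = 7.656 m²
P = b + 2y = 5.80 + 2×1.32 = 8.440 m
R = A/P = 7.656/8.440 = 0.9071 m
S = (Q·n / (1·A·R^(2/3)))² = (13.5×0.015 / (1×7.656×0.9371))² = 0.0007967

0.000797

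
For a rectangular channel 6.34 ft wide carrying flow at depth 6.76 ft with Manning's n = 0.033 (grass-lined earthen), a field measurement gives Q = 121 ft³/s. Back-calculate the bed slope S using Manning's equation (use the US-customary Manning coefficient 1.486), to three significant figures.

A = b·y = 6.34 × 6.76 = 42.86 ft²
P = b + 2y = 6.34 + 2×6.76 = 19.86 ft
R = A/P = 42.86/19.86 = 2.158 ft
S = (Q·n / (1.486·A·R^(2/3)))² = (121×0.033 / (1.486×42.86×1.670))² = 0.001410

0.00141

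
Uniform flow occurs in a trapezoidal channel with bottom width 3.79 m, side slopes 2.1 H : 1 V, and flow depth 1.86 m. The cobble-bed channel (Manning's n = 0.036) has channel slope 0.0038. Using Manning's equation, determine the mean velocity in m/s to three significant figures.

1.88 m/s

A = (b + z·y)·y = (3.79 + 2.1×1.86)×1.86 = 14.31 m²
P = b + 2y√(1+z²) = 3.79 + 2×1.86×√(1+2.1²) = 12.44 m
R = A/P = 14.31/12.44 = 1.150 m
Q = (1/n)·A·R^(2/3)·S^(1/2) = (1/0.036) × 14.31 × 1.150^(2/3) × 0.0038^(1/2) = 26.91 m³/s
V = Q/A = 26.91/14.31 = 1.880 m/s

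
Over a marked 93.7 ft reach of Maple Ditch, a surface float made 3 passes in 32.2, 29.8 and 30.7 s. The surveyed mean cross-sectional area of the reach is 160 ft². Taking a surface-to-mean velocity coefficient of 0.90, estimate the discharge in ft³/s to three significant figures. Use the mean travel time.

437 ft³/s

t̄ = (32.2 + 29.8 + 30.7) / 3 = 30.9 s
v_surface = L / t̄ = 93.7 / 30.9 = 3.032 ft/s
v_mean = 0.90 × 3.032 = 2.729 ft/s
Q = A × v_mean = 160 × 2.729 = 436.7 ft³/s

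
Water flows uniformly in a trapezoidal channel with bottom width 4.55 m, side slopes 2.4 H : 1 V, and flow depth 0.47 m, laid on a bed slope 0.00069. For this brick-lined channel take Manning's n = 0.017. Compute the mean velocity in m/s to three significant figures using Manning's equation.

A = (b + z·y)·y = (4.55 + 2.4×0.47)×0.47 = 2.669 m²
P = b + 2y√(1+z²) = 4.55 + 2×0.47×√(1+2.4²) = 6.994 m
R = A/P = 2.669/6.994 = 0.3816 m
Q = (1/n)·A·R^(2/3)·S^(1/2) = (1/0.017) × 2.669 × 0.3816^(2/3) × 0.00069^(1/2) = 2.169 m³/s
V = Q/A = 2.169/2.669 = 0.8129 m/s

0.813 m/s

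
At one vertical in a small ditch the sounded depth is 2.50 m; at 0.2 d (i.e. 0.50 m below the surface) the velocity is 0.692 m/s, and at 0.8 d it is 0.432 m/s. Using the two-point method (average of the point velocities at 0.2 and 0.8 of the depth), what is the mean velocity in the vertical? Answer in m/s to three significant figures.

v̄ = (0.692 + 0.432) / 2 = 0.5620 m/s

0.562 m/s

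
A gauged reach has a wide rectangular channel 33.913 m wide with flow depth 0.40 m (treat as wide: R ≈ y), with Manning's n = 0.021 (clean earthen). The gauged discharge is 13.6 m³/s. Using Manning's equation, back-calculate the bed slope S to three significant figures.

0.00150

A = b·y = 33.913 × 0.40 = 13.57 m²
Wide channel: R ≈ y = 0.40 m
S = (Q·n / (1·A·R^(2/3)))² = (13.6×0.021 / (1×13.57×0.5429))² = 0.001504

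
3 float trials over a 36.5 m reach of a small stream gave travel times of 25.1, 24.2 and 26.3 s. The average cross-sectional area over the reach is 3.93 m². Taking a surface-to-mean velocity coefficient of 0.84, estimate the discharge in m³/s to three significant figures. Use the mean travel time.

t̄ = (25.1 + 24.2 + 26.3) / 3 = 25.2 s
v_surface = L / t̄ = 36.5 / 25.2 = 1.448 m/s
v_mean = 0.84 × 1.448 = 1.217 m/s
Q = A × v_mean = 3.93 × 1.217 = 4.782 m³/s

4.78 m³/s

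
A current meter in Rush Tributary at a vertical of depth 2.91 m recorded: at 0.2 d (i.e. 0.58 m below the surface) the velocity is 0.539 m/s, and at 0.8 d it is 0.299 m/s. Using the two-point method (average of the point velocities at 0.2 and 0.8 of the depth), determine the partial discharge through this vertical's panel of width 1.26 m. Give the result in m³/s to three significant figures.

v̄ = (0.539 + 0.299) / 2 = 0.4190 m/s
q = v̄ × d × w = 0.4190 × 2.91 × 1.26 = 1.536 m³/s

1.54 m³/s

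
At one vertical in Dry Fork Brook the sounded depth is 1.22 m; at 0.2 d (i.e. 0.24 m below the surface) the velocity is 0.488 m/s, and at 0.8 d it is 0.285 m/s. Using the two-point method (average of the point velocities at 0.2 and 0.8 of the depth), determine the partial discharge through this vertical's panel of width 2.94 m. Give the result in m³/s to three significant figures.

v̄ = (0.488 + 0.285) / 2 = 0.3865 m/s
q = v̄ × d × w = 0.3865 × 1.22 × 2.94 = 1.386 m³/s

1.39 m³/s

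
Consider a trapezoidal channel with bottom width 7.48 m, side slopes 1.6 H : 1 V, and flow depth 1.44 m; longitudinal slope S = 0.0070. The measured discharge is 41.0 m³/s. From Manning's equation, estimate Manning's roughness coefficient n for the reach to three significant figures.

A = (b + z·y)·y = (7.48 + 1.6×1.44)×1.44 = 14.09 m²
P = b + 2y√(1+z²) = 7.48 + 2×1.44×√(1+1.6²) = 12.91 m
R = A/P = 14.09/12.91 = 1.091 m
n = (1/Q)·A·R^(2/3)·S^(1/2) = (1/41.0) × 14.09 × 1.060 × 0.08367 = 0.03047

0.0305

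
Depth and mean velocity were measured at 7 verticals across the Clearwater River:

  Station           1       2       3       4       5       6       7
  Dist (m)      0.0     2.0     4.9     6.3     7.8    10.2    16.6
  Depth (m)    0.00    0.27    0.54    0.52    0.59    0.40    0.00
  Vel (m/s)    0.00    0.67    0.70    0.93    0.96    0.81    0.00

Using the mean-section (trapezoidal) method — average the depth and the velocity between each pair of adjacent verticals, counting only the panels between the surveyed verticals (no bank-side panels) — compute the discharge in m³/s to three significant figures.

3.86 m³/s

Panel 1-2: Δb = 2 m, d̄ = (0.00+0.27)/2 = 0.135, v̄ = (0.00+0.67)/2 = 0.335 → q = 2×0.135×0.335 = 0.09045 m³/s
Panel 2-3: Δb = 2.9 m, d̄ = (0.27+0.54)/2 = 0.405, v̄ = (0.67+0.70)/2 = 0.685 → q = 2.9×0.405×0.685 = 0.8045 m³/s
Panel 3-4: Δb = 1.4 m, d̄ = (0.54+0.52)/2 = 0.53, v̄ = (0.70+0.93)/2 = 0.815 → q = 1.4×0.53×0.815 = 0.6047 m³/s
Panel 4-5: Δb = 1.5 m, d̄ = (0.52+0.59)/2 = 0.555, v̄ = (0.93+0.96)/2 = 0.945 → q = 1.5×0.555×0.945 = 0.7867 m³/s
Panel 5-6: Δb = 2.4 m, d̄ = (0.59+0.40)/2 = 0.495, v̄ = (0.96+0.81)/2 = 0.885 → q = 2.4×0.495×0.885 = 1.051 m³/s
Panel 6-7: Δb = 6.4 m, d̄ = (0.40+0.00)/2 = 0.2, v̄ = (0.81+0.00)/2 = 0.405 → q = 6.4×0.2×0.405 = 0.5184 m³/s
Q = Σ q = 3.856 m³/s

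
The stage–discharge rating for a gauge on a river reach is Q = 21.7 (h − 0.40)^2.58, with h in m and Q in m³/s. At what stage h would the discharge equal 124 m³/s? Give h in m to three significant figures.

2.37 m

h − h₀ = (Q/C)^(1/b) = (124/21.7)^(1/2.58) = 1.965 m
h = 0.40 + 1.965 = 2.365 m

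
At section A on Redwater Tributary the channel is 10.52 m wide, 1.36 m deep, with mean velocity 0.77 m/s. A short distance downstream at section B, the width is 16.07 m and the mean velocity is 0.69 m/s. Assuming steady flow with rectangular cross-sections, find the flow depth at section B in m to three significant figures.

0.994 m

Q = A₁V₁ = (10.52×1.36) × 0.77 = 11.02 m³/s
d₂ = Q/(b₂ V₂) = 11.02/(16.07×0.69) = 0.9935 m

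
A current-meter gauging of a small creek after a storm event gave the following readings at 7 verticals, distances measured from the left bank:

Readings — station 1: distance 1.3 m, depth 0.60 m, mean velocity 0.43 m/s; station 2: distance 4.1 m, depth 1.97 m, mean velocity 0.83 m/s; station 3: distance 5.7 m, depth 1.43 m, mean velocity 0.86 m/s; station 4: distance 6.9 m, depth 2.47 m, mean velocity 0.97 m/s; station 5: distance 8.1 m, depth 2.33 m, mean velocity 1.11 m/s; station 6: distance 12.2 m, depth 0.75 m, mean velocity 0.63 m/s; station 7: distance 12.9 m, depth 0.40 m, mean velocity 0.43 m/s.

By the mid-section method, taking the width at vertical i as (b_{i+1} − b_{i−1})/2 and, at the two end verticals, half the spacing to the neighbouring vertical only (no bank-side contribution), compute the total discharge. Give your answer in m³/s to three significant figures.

16.6 m³/s

w_1 = (4.1 − 1.3)/2 = 1.4 m; q_1 = 0.43 × 0.60 × 1.4 = 0.3612 m³/s
w_2 = (5.7 − 1.3)/2 = 2.2 m; q_2 = 0.83 × 1.97 × 2.2 = 3.597 m³/s
w_3 = (6.9 − 4.1)/2 = 1.4 m; q_3 = 0.86 × 1.43 × 1.4 = 1.722 m³/s
w_4 = (8.1 − 5.7)/2 = 1.2 m; q_4 = 0.97 × 2.47 × 1.2 = 2.875 m³/s
w_5 = (12.2 − 6.9)/2 = 2.65 m; q_5 = 1.11 × 2.33 × 2.65 = 6.854 m³/s
w_6 = (12.9 − 8.1)/2 = 2.4 m; q_6 = 0.63 × 0.75 × 2.4 = 1.134 m³/s
w_7 = (12.9 − 12.2)/2 = 0.35 m; q_7 = 0.43 × 0.40 × 0.35 = 0.06020 m³/s
Q = Σ qᵢ = 16.60 m³/s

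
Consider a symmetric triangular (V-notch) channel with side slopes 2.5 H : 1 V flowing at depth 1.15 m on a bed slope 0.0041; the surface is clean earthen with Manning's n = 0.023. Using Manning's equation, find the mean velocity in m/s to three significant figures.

A = z·y² = 2.5×1.15² = 3.306 m²
P = 2y√(1+z²) = 2×1.15×√(1+2.5²) = 6.193 m
R = A/P = 3.306/6.193 = 0.5339 m
Q = (1/n)·A·R^(2/3)·S^(1/2) = (1/0.023) × 3.306 × 0.5339^(2/3) × 0.0041^(1/2) = 6.057 m³/s
V = Q/A = 6.057/3.306 = 1.832 m/s

1.83 m/s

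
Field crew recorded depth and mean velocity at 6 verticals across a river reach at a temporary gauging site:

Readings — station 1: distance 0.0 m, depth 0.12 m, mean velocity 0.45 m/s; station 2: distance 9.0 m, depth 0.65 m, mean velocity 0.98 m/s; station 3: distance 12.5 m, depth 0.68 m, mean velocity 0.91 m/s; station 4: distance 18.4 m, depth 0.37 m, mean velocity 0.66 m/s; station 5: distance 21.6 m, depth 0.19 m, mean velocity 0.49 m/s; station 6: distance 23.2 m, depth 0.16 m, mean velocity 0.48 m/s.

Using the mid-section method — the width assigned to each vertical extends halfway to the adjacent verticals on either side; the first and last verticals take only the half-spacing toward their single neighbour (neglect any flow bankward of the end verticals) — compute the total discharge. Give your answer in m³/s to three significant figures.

8.53 m³/s

w_1 = (9.0 − 0.0)/2 = 4.5 m; q_1 = 0.45 × 0.12 × 4.5 = 0.2430 m³/s
w_2 = (12.5 − 0.0)/2 = 6.25 m; q_2 = 0.98 × 0.65 × 6.25 = 3.981 m³/s
w_3 = (18.4 − 9.0)/2 = 4.7 m; q_3 = 0.91 × 0.68 × 4.7 = 2.908 m³/s
w_4 = (21.6 − 12.5)/2 = 4.55 m; q_4 = 0.66 × 0.37 × 4.55 = 1.111 m³/s
w_5 = (23.2 − 18.4)/2 = 2.4 m; q_5 = 0.49 × 0.19 × 2.4 = 0.2234 m³/s
w_6 = (23.2 − 21.6)/2 = 0.8 m; q_6 = 0.48 × 0.16 × 0.8 = 0.06144 m³/s
Q = Σ qᵢ = 8.529 m³/s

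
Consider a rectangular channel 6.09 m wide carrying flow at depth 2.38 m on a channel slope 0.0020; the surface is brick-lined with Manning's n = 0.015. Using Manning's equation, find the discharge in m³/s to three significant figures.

A = b·y = 6.09 × 2.38 = 14.49 m²
P = b + 2y = 6.09 + 2×2.38 = 10.85 m
R = A/P = 14.49/10.85 = 1.336 m
Q = (1/n)·A·R^(2/3)·S^(1/2) = (1/0.015) × 14.49 × 1.336^(2/3) × 0.0020^(1/2) = 52.42 m³/s

52.4 m³/s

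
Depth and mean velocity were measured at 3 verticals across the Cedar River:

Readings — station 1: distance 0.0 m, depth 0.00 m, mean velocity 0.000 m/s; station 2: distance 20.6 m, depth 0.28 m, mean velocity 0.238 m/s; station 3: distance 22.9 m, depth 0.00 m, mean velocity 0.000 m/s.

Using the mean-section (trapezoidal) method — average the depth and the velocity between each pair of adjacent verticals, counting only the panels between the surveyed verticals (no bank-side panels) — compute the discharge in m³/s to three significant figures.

0.382 m³/s

Panel 1-2: Δb = 20.6 m, d̄ = (0.00+0.28)/2 = 0.14, v̄ = (0.000+0.238)/2 = 0.119 → q = 20.6×0.14×0.119 = 0.3432 m³/s
Panel 2-3: Δb = 2.3 m, d̄ = (0.28+0.00)/2 = 0.14, v̄ = (0.238+0.000)/2 = 0.119 → q = 2.3×0.14×0.119 = 0.03832 m³/s
Q = Σ q = 0.3815 m³/s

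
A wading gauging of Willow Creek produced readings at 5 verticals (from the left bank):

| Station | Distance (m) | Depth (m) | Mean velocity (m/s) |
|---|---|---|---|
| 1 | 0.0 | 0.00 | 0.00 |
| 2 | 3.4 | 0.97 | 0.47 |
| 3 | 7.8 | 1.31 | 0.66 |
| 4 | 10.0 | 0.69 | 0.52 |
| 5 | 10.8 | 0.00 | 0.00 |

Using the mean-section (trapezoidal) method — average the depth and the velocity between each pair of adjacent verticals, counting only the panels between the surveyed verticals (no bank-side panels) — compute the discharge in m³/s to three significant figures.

4.59 m³/s

Panel 1-2: Δb = 3.4 m, d̄ = (0.00+0.97)/2 = 0.485, v̄ = (0.00+0.47)/2 = 0.235 → q = 3.4×0.485×0.235 = 0.3875 m³/s
Panel 2-3: Δb = 4.4 m, d̄ = (0.97+1.31)/2 = 1.14, v̄ = (0.47+0.66)/2 = 0.565 → q = 4.4×1.14×0.565 = 2.834 m³/s
Panel 3-4: Δb = 2.2 m, d̄ = (1.31+0.69)/2 = 1, v̄ = (0.66+0.52)/2 = 0.59 → q = 2.2×1×0.59 = 1.298 m³/s
Panel 4-5: Δb = 0.8 m, d̄ = (0.69+0.00)/2 = 0.345, v̄ = (0.52+0.00)/2 = 0.26 → q = 0.8×0.345×0.26 = 0.07176 m³/s
Q = Σ q = 4.591 m³/s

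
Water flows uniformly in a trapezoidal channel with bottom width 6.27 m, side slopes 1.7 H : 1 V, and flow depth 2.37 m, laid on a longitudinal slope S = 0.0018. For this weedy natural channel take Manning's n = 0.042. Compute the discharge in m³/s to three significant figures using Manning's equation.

A = (b + z·y)·y = (6.27 + 1.7×2.37)×2.37 = 24.41 m²
P = b + 2y√(1+z²) = 6.27 + 2×2.37×√(1+1.7²) = 15.62 m
R = A/P = 24.41/15.62 = 1.563 m
Q = (1/n)·A·R^(2/3)·S^(1/2) = (1/0.042) × 24.41 × 1.563^(2/3) × 0.0018^(1/2) = 33.20 m³/s

33.2 m³/s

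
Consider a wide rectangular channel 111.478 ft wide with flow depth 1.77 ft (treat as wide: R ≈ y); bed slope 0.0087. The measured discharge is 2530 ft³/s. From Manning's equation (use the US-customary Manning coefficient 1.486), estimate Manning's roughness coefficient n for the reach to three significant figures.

0.0158

A = b·y = 111.478 × 1.77 = 197.3 ft²
Wide channel: R ≈ y = 1.77 ft
n = (1.486/Q)·A·R^(2/3)·S^(1/2) = (1.486/2530) × 197.3 × 1.463 × 0.09327 = 0.01582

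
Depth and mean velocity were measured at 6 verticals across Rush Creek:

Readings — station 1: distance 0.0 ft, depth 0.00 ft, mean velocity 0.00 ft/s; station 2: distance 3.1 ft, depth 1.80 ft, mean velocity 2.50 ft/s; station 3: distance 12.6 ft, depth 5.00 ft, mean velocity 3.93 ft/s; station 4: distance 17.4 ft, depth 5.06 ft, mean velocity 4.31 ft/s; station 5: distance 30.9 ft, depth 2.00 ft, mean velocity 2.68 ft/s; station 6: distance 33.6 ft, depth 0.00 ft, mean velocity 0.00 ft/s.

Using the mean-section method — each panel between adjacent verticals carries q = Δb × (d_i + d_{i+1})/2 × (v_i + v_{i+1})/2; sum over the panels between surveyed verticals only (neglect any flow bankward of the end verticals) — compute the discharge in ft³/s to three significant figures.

377 ft³/s

Panel 1-2: Δb = 3.1 ft, d̄ = (0.00+1.80)/2 = 0.9, v̄ = (0.00+2.50)/2 = 1.25 → q = 3.1×0.9×1.25 = 3.488 ft³/s
Panel 2-3: Δb = 9.5 ft, d̄ = (1.80+5.00)/2 = 3.4, v̄ = (2.50+3.93)/2 = 3.215 → q = 9.5×3.4×3.215 = 103.8 ft³/s
Panel 3-4: Δb = 4.8 ft, d̄ = (5.00+5.06)/2 = 5.03, v̄ = (3.93+4.31)/2 = 4.12 → q = 4.8×5.03×4.12 = 99.47 ft³/s
Panel 4-5: Δb = 13.5 ft, d̄ = (5.06+2.00)/2 = 3.53, v̄ = (4.31+2.68)/2 = 3.495 → q = 13.5×3.53×3.495 = 166.6 ft³/s
Panel 5-6: Δb = 2.7 ft, d̄ = (2.00+0.00)/2 = 1, v̄ = (2.68+0.00)/2 = 1.34 → q = 2.7×1×1.34 = 3.618 ft³/s
Q = Σ q = 377.0 ft³/s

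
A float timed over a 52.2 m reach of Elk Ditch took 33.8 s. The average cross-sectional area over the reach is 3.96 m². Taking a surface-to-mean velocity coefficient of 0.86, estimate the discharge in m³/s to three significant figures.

v_surface = L / t̄ = 52.2 / 33.8 = 1.544 m/s
v_mean = 0.86 × 1.544 = 1.328 m/s
Q = A × v_mean = 3.96 × 1.328 = 5.260 m³/s

5.26 m³/s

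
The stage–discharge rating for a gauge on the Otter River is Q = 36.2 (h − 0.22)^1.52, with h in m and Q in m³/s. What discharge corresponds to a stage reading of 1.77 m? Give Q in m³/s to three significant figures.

Q = 36.2 × (1.77 − 0.22)^1.52 = 36.2 × 1.55^1.52 = 70.47 m³/s

70.5 m³/s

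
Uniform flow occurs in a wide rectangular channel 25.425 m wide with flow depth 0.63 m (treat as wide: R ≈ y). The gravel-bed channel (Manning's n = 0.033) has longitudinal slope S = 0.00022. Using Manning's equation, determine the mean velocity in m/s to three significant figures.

0.330 m/s

A = b·y = 25.425 × 0.63 = 16.02 m²
Wide channel: R ≈ y = 0.63 m
Q = (1/n)·A·R^(2/3)·S^(1/2) = (1/0.033) × 16.02 × 0.6300^(2/3) × 0.00022^(1/2) = 5.291 m³/s
V = Q/A = 5.291/16.02 = 0.3303 m/s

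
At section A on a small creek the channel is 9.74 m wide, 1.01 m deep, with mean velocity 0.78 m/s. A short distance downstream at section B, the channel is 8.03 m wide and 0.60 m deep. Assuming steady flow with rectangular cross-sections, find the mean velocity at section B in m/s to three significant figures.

1.59 m/s

Q = A₁V₁ = (9.74×1.01) × 0.78 = 7.673 m³/s
A₂ = 8.03 × 0.60 = 4.818 m²
V₂ = Q/A₂ = 7.673/4.818 = 1.593 m/s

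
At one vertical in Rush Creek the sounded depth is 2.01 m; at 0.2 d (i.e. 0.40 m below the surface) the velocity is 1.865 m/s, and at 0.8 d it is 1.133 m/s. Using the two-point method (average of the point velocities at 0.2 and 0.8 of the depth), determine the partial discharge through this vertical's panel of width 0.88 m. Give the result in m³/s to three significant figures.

v̄ = (1.865 + 1.133) / 2 = 1.499 m/s
q = v̄ × d × w = 1.499 × 2.01 × 0.88 = 2.651 m³/s

2.65 m³/s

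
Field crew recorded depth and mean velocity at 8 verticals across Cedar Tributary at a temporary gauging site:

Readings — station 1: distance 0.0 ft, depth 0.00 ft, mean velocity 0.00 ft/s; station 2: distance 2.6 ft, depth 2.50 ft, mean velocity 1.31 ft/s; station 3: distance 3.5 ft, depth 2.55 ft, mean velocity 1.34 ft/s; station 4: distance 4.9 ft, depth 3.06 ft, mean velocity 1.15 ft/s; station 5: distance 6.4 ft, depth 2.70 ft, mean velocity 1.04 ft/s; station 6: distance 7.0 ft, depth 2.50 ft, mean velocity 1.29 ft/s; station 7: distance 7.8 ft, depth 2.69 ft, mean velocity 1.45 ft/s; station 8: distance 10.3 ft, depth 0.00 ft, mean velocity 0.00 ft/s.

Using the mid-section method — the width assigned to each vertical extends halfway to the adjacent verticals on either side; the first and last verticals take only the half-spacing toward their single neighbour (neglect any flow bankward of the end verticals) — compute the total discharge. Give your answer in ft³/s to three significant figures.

26.4 ft³/s

w_2 = (3.5 − 0.0)/2 = 1.75 ft; q_2 = 1.31 × 2.50 × 1.75 = 5.731 ft³/s
w_3 = (4.9 − 2.6)/2 = 1.15 ft; q_3 = 1.34 × 2.55 × 1.15 = 3.930 ft³/s
w_4 = (6.4 − 3.5)/2 = 1.45 ft; q_4 = 1.15 × 3.06 × 1.45 = 5.103 ft³/s
w_5 = (7.0 − 4.9)/2 = 1.05 ft; q_5 = 1.04 × 2.70 × 1.05 = 2.948 ft³/s
w_6 = (7.8 − 6.4)/2 = 0.7 ft; q_6 = 1.29 × 2.50 × 0.7 = 2.258 ft³/s
w_7 = (10.3 − 7.0)/2 = 1.65 ft; q_7 = 1.45 × 2.69 × 1.65 = 6.436 ft³/s
Stations 1, 8 contribute zero (depth or velocity is 0).
Q = Σ qᵢ = 26.41 ft³/s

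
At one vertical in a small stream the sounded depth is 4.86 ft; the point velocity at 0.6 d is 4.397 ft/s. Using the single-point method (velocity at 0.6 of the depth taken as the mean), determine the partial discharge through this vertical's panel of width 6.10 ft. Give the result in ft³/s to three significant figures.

v̄ = v₀.₆ = 4.397 ft/s
q = v̄ × d × w = 4.397 × 4.86 × 6.10 = 130.4 ft³/s

130 ft³/s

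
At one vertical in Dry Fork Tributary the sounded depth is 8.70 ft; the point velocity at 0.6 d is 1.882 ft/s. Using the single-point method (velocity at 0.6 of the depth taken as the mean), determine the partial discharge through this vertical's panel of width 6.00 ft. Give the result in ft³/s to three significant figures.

v̄ = v₀.₆ = 1.882 ft/s
q = v̄ × d × w = 1.882 × 8.70 × 6.00 = 98.24 ft³/s

98.2 ft³/s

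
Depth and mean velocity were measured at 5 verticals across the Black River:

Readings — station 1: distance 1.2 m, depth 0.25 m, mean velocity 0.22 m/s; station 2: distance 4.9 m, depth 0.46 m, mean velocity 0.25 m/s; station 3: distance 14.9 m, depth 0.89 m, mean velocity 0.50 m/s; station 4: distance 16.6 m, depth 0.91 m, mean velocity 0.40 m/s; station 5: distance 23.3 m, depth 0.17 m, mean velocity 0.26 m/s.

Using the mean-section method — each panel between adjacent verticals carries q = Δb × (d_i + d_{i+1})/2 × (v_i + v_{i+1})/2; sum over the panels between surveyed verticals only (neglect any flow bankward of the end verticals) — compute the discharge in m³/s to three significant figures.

4.72 m³/s

Panel 1-2: Δb = 3.7 m, d̄ = (0.25+0.46)/2 = 0.355, v̄ = (0.22+0.25)/2 = 0.235 → q = 3.7×0.355×0.235 = 0.3087 m³/s
Panel 2-3: Δb = 10 m, d̄ = (0.46+0.89)/2 = 0.675, v̄ = (0.25+0.50)/2 = 0.375 → q = 10×0.675×0.375 = 2.531 m³/s
Panel 3-4: Δb = 1.7 m, d̄ = (0.89+0.91)/2 = 0.9, v̄ = (0.50+0.40)/2 = 0.45 → q = 1.7×0.9×0.45 = 0.6885 m³/s
Panel 4-5: Δb = 6.7 m, d̄ = (0.91+0.17)/2 = 0.54, v̄ = (0.40+0.26)/2 = 0.33 → q = 6.7×0.54×0.33 = 1.194 m³/s
Q = Σ q = 4.722 m³/s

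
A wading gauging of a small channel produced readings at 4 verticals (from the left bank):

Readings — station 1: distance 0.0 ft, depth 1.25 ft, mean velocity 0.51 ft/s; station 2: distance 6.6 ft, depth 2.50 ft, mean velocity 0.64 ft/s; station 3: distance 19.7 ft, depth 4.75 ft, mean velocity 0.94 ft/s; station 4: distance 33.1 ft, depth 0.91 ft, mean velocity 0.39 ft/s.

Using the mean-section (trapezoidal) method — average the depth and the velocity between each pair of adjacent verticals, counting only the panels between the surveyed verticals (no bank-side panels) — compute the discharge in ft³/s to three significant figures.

69.8 ft³/s

Panel 1-2: Δb = 6.6 ft, d̄ = (1.25+2.50)/2 = 1.875, v̄ = (0.51+0.64)/2 = 0.575 → q = 6.6×1.875×0.575 = 7.116 ft³/s
Panel 2-3: Δb = 13.1 ft, d̄ = (2.50+4.75)/2 = 3.625, v̄ = (0.64+0.94)/2 = 0.79 → q = 13.1×3.625×0.79 = 37.52 ft³/s
Panel 3-4: Δb = 13.4 ft, d̄ = (4.75+0.91)/2 = 2.83, v̄ = (0.94+0.39)/2 = 0.665 → q = 13.4×2.83×0.665 = 25.22 ft³/s
Q = Σ q = 69.85 ft³/s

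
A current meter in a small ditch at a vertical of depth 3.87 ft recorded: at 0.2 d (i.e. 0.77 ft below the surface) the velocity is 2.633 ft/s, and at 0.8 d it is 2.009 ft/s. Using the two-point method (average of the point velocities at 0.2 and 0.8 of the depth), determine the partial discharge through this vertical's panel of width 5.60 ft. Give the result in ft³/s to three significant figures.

50.3 ft³/s

v̄ = (2.633 + 2.009) / 2 = 2.321 ft/s
q = v̄ × d × w = 2.321 × 3.87 × 5.60 = 50.30 ft³/s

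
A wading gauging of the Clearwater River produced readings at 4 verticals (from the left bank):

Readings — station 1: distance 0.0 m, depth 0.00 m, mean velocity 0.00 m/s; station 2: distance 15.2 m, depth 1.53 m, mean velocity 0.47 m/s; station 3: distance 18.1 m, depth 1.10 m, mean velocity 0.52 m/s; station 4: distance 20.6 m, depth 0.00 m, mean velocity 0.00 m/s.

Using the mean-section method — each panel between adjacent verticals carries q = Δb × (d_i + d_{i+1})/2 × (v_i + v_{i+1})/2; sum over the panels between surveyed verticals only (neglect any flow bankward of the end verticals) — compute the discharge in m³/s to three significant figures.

Panel 1-2: Δb = 15.2 m, d̄ = (0.00+1.53)/2 = 0.765, v̄ = (0.00+0.47)/2 = 0.235 → q = 15.2×0.765×0.235 = 2.733 m³/s
Panel 2-3: Δb = 2.9 m, d̄ = (1.53+1.10)/2 = 1.315, v̄ = (0.47+0.52)/2 = 0.495 → q = 2.9×1.315×0.495 = 1.888 m³/s
Panel 3-4: Δb = 2.5 m, d̄ = (1.10+0.00)/2 = 0.55, v̄ = (0.52+0.00)/2 = 0.26 → q = 2.5×0.55×0.26 = 0.3575 m³/s
Q = Σ q = 4.978 m³/s

4.98 m³/s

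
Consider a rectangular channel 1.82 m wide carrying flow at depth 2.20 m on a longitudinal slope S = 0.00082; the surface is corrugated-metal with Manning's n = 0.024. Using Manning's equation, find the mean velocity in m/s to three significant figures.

A = b·y = 1.82 × 2.20 = 4.004 m²
P = b + 2y = 1.82 + 2×2.20 = 6.220 m
R = A/P = 4.004/6.220 = 0.6437 m
Q = (1/n)·A·R^(2/3)·S^(1/2) = (1/0.024) × 4.004 × 0.6437^(2/3) × 0.00082^(1/2) = 3.562 m³/s
V = Q/A = 3.562/4.004 = 0.8895 m/s

0.890 m/s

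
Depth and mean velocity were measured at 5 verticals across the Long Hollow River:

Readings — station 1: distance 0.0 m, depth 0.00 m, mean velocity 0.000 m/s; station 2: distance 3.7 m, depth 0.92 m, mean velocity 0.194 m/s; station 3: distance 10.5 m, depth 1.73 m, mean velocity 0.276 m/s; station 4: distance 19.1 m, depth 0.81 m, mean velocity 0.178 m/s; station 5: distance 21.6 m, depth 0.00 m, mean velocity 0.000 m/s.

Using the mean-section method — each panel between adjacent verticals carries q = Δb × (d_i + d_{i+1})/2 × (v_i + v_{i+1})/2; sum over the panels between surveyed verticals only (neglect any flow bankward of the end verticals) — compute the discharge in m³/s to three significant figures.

4.85 m³/s

Panel 1-2: Δb = 3.7 m, d̄ = (0.00+0.92)/2 = 0.46, v̄ = (0.000+0.194)/2 = 0.097 → q = 3.7×0.46×0.097 = 0.1651 m³/s
Panel 2-3: Δb = 6.8 m, d̄ = (0.92+1.73)/2 = 1.325, v̄ = (0.194+0.276)/2 = 0.235 → q = 6.8×1.325×0.235 = 2.117 m³/s
Panel 3-4: Δb = 8.6 m, d̄ = (1.73+0.81)/2 = 1.27, v̄ = (0.276+0.178)/2 = 0.227 → q = 8.6×1.27×0.227 = 2.479 m³/s
Panel 4-5: Δb = 2.5 m, d̄ = (0.81+0.00)/2 = 0.405, v̄ = (0.178+0.000)/2 = 0.089 → q = 2.5×0.405×0.089 = 0.09011 m³/s
Q = Σ q = 4.852 m³/s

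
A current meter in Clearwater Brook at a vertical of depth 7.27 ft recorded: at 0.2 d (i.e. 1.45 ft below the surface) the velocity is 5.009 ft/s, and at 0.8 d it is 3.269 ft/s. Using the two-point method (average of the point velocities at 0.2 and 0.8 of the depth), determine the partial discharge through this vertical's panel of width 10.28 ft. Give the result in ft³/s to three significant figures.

v̄ = (5.009 + 3.269) / 2 = 4.139 ft/s
q = v̄ × d × w = 4.139 × 7.27 × 10.28 = 309.3 ft³/s

309 ft³/s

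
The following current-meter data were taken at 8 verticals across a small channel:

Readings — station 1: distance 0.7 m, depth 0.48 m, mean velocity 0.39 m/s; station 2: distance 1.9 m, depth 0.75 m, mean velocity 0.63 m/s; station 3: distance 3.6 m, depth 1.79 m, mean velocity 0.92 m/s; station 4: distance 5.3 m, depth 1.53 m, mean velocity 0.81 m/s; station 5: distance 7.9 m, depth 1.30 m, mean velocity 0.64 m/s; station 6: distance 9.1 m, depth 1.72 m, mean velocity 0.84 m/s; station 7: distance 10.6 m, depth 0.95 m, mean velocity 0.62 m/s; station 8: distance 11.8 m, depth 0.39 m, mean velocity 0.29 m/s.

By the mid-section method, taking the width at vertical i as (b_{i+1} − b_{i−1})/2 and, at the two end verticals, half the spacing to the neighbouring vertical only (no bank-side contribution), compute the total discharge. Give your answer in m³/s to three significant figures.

10.7 m³/s

w_1 = (1.9 − 0.7)/2 = 0.6 m; q_1 = 0.39 × 0.48 × 0.6 = 0.1123 m³/s
w_2 = (3.6 − 0.7)/2 = 1.45 m; q_2 = 0.63 × 0.75 × 1.45 = 0.6851 m³/s
w_3 = (5.3 − 1.9)/2 = 1.7 m; q_3 = 0.92 × 1.79 × 1.7 = 2.800 m³/s
w_4 = (7.9 − 3.6)/2 = 2.15 m; q_4 = 0.81 × 1.53 × 2.15 = 2.664 m³/s
w_5 = (9.1 − 5.3)/2 = 1.9 m; q_5 = 0.64 × 1.30 × 1.9 = 1.581 m³/s
w_6 = (10.6 − 7.9)/2 = 1.35 m; q_6 = 0.84 × 1.72 × 1.35 = 1.950 m³/s
w_7 = (11.8 − 9.1)/2 = 1.35 m; q_7 = 0.62 × 0.95 × 1.35 = 0.7952 m³/s
w_8 = (11.8 − 10.6)/2 = 0.6 m; q_8 = 0.29 × 0.39 × 0.6 = 0.06786 m³/s
Q = Σ qᵢ = 10.66 m³/s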